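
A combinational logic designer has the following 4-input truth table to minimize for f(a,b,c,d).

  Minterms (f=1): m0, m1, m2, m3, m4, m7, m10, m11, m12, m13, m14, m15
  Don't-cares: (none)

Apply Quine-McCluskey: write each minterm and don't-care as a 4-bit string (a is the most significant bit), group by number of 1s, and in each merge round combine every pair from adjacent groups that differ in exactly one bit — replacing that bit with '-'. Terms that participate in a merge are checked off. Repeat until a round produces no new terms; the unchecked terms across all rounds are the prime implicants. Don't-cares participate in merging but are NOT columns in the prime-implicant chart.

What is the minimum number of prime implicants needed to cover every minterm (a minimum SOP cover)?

5

Round 0: 0000✓ 0001✓ 0010✓ 0011✓ 0100✓ 0111✓ 1010✓ 1011✓ 1100✓ 1101✓ 1110✓ 1111✓
Round 1: -010✓ -011✓ -100 -111✓ 0-00 0-11✓ 00-0✓ 00-1✓ 000-✓ 001-✓ 1-10✓ 1-11✓ 101-✓ 11-0✓ 11-1✓ 110-✓ 111-✓
Round 2: --11 -01- 00-- 1-1- 11--
PIs = {--11, -01-, -100, 0-00, 00--, 1-1-, 11--}
Coverage chart:
  m0: 0-00,00--
  m1: 00-- ←essential
  m2: -01-,00--
  m3: --11,-01-,00--
  m4: -100,0-00
  m7: --11 ←essential
  m10: -01-,1-1-
  m11: --11,-01-,1-1-
  m12: -100,11--
  m13: 11-- ←essential
  m14: 1-1-,11--
  m15: --11,1-1-,11--
Essential: --11, 00--, 11--
Petrick residual → -01-, -100
Min cover (5 terms): cd + b'c + bc'd' + a'b' + ab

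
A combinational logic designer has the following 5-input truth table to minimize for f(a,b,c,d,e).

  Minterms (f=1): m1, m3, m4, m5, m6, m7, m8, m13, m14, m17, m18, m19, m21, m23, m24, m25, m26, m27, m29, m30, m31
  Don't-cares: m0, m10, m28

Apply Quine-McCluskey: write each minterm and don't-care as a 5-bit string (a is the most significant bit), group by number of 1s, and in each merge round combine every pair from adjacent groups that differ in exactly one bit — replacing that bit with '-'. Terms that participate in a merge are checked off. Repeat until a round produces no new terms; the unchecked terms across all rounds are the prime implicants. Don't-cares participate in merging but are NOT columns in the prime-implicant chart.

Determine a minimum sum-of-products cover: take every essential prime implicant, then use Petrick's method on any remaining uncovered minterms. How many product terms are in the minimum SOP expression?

[col 0] 00000*, 00001*, 00011*, 00100*, 00101*, 00110*, 00111*, 01000*, 01010*, 01101*, 01110*, 10001*, 10010*, 10011*, 10101*, 10111*, 11000*, 11001*, 11010*, 11011*, 11100*, 11101*, 11110*, 11111*
[col 1] -0001*, -0011*, -0101*, -0111*, -1000*, -1010*, -1101*, -1110*, 0-000, 0-101*, 0-110, 00-00*, 00-01*, 00-11*, 000-1*, 0000-*, 001-0*, 001-1*, 0010-*, 0011-*, 01-10*, 010-0*, 1-001*, 1-010*, 1-011*, 1-101*, 1-111*, 10-01*, 10-11*, 100-1*, 1001-*, 101-1*, 11-00*, 11-01*, 11-10*, 11-11*, 110-0*, 110-1*, 1100-*, 1101-*, 111-0*, 111-1*, 1110-*, 1111-*
[col 2] --101, -0-01*, -0-11*, -00-1*, -01-1*, -1-10, -10-0, 00--1*, 00-0-, 001--, 1--01*, 1--11*, 1-0-1*, 1-01-, 1-1-1*, 10--1*, 11--0*, 11--1*, 11-0-*, 11-1-*, 110--*, 111--*
[col 3] -0--1, 1---1, 11---
Prime implicants: --101, -0--1, -1-10, -10-0, 0-000, 0-110, 00-0-, 001--, 1---1, 1-01-, 11---
PI chart (minterm → PIs covering it):
  1 | -0--1,00-0-
  3 | -0--1  (sole → essential)
  4 | 00-0-,001--
  5 | --101,-0--1,00-0-,001--
  6 | 0-110,001--
  7 | -0--1,001--
  8 | -10-0,0-000
  13 | --101  (sole → essential)
  14 | -1-10,0-110
  17 | -0--1,1---1
  18 | 1-01-  (sole → essential)
  19 | -0--1,1---1,1-01-
  21 | --101,-0--1,1---1
  23 | -0--1,1---1
  24 | -10-0,11---
  25 | 1---1,11---
  26 | -1-10,-10-0,1-01-,11---
  27 | 1---1,1-01-,11---
  29 | --101,1---1,11---
  30 | -1-10,11---
  31 | 1---1,11---
Essential prime implicants: --101, -0--1, 1-01-
Petrick residual → -1-10, -10-0, 001--, 1---1
Minimum SOP uses 7 PIs: cd'e + b'e + bde' + bc'e' + a'b'c + ae + ac'd

7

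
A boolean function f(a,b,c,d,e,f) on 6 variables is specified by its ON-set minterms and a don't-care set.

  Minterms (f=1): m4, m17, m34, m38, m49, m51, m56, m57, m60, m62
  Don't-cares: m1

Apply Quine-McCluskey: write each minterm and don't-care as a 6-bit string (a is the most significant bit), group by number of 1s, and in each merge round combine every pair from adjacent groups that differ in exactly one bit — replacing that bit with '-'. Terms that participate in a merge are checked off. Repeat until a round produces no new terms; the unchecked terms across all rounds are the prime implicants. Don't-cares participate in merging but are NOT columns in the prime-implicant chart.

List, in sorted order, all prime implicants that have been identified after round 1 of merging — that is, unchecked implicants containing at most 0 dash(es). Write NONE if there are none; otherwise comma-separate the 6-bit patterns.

[col 0] 000001*, 000100, 010001*, 100010*, 100110*, 110001*, 110011*, 111000*, 111001*, 111100*, 111110*
[col 1] -10001, 0-0001, 100-10, 11-001, 1100-1, 111-00, 11100-, 1111-0
Prime implicants: -10001, 0-0001, 000100, 100-10, 11-001, 1100-1, 111-00, 11100-, 1111-0

000100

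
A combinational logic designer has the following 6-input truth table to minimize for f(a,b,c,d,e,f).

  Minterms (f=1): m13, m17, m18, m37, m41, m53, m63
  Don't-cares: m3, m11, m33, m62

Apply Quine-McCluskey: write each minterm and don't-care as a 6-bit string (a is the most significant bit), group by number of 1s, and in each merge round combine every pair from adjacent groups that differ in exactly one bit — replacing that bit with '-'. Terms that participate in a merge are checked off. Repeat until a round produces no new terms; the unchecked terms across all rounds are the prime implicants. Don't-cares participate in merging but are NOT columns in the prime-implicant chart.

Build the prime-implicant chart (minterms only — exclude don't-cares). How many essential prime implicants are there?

6

Round 0: 000011✓ 001011✓ 001101 010001 010010 100001✓ 100101✓ 101001✓ 110101✓ 111110✓ 111111✓
Round 1: 00-011 1-0101 10-001 100-01 11111-
PIs = {00-011, 001101, 010001, 010010, 1-0101, 10-001, 100-01, 11111-}
Coverage chart:
  m13: 001101 ←essential
  m17: 010001 ←essential
  m18: 010010 ←essential
  m37: 1-0101,100-01
  m41: 10-001 ←essential
  m53: 1-0101 ←essential
  m63: 11111- ←essential
Essential: 001101, 010001, 010010, 1-0101, 10-001, 11111-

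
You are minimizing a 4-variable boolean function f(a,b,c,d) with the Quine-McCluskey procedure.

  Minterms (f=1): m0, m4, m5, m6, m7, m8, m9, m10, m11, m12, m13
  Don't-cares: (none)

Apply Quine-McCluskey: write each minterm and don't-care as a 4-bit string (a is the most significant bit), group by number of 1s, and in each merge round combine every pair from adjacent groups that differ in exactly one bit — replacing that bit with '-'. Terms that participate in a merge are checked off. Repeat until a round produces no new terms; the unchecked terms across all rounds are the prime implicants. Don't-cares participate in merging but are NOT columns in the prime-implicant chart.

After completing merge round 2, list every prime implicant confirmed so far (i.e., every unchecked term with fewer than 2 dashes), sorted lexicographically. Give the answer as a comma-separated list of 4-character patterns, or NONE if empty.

[col 0] 0000*, 0100*, 0101*, 0110*, 0111*, 1000*, 1001*, 1010*, 1011*, 1100*, 1101*
[col 1] -000*, -100*, -101*, 0-00*, 01-0*, 01-1*, 010-*, 011-*, 1-00*, 1-01*, 10-0*, 10-1*, 100-*, 101-*, 110-*
[col 2] --00, -10-, 01--, 1-0-, 10--
Prime implicants: --00, -10-, 01--, 1-0-, 10--

NONE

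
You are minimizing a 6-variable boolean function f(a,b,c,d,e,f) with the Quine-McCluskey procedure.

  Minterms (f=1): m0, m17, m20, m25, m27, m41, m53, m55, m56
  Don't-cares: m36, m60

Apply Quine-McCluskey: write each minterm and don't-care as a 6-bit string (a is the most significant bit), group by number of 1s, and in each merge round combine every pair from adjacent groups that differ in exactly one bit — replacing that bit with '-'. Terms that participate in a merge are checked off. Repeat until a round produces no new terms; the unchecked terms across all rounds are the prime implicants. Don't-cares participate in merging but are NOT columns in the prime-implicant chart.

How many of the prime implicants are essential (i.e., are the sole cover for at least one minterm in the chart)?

7

[col 0] 000000, 010001*, 010100, 011001*, 011011*, 100100, 101001, 110101*, 110111*, 111000*, 111100*
[col 1] 01-001, 0110-1, 1101-1, 111-00
Prime implicants: 000000, 01-001, 010100, 0110-1, 100100, 101001, 1101-1, 111-00
PI chart (minterm → PIs covering it):
  0 | 000000  (sole → essential)
  17 | 01-001  (sole → essential)
  20 | 010100  (sole → essential)
  25 | 01-001,0110-1
  27 | 0110-1  (sole → essential)
  41 | 101001  (sole → essential)
  53 | 1101-1  (sole → essential)
  55 | 1101-1  (sole → essential)
  56 | 111-00  (sole → essential)
Essential prime implicants: 000000, 01-001, 010100, 0110-1, 101001, 1101-1, 111-00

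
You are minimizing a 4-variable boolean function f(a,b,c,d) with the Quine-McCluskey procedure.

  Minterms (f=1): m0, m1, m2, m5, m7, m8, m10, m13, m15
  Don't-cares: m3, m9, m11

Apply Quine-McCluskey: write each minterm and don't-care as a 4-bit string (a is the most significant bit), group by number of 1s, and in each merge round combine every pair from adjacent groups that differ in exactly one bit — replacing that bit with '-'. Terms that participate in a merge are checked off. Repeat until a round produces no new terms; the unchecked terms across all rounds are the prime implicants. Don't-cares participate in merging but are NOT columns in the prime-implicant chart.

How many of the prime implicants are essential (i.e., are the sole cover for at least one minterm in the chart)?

2

Round 0: 0000✓ 0001✓ 0010✓ 0011✓ 0101✓ 0111✓ 1000✓ 1001✓ 1010✓ 1011✓ 1101✓ 1111✓
Round 1: -000✓ -001✓ -010✓ -011✓ -101✓ -111✓ 0-01✓ 0-11✓ 00-0✓ 00-1✓ 000-✓ 001-✓ 01-1✓ 1-01✓ 1-11✓ 10-0✓ 10-1✓ 100-✓ 101-✓ 11-1✓
Round 2: --01✓ --11✓ -0-0✓ -0-1✓ -00-✓ -01-✓ -1-1✓ 0--1✓ 00--✓ 1--1✓ 10--✓
Round 3: ---1 -0--
PIs = {---1, -0--}
Coverage chart:
  m0: -0-- ←essential
  m1: ---1,-0--
  m2: -0-- ←essential
  m5: ---1 ←essential
  m7: ---1 ←essential
  m8: -0-- ←essential
  m10: -0-- ←essential
  m13: ---1 ←essential
  m15: ---1 ←essential
Essential: ---1, -0--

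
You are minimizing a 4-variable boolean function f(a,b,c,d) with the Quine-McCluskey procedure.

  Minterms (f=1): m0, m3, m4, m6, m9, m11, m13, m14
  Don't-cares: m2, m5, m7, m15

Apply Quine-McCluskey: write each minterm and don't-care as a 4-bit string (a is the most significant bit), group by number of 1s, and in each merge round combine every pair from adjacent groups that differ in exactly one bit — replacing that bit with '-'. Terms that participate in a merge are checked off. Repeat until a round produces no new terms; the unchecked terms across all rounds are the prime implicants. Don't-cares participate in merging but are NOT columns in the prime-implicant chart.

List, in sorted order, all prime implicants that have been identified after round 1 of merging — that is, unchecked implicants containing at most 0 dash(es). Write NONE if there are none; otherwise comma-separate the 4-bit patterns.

size-2^0 implicants → 0000(✓)  0010(✓)  0011(✓)  0100(✓)  0101(✓)  0110(✓)  0111(✓)  1001(✓)  1011(✓)  1101(✓)  1110(✓)  1111(✓)
size-2^1 implicants → -011(✓)  -101(✓)  -110(✓)  -111(✓)  0-00(✓)  0-10(✓)  0-11(✓)  00-0(✓)  001-(✓)  01-0(✓)  01-1(✓)  010-(✓)  011-(✓)  1-01(✓)  1-11(✓)  10-1(✓)  11-1(✓)  111-(✓)
size-2^2 implicants → --11  -1-1  -11-  0--0  0-1-  01--  1--1
Unchecked terms (primes): --11, -1-1, -11-, 0--0, 0-1-, 01--, 1--1

NONE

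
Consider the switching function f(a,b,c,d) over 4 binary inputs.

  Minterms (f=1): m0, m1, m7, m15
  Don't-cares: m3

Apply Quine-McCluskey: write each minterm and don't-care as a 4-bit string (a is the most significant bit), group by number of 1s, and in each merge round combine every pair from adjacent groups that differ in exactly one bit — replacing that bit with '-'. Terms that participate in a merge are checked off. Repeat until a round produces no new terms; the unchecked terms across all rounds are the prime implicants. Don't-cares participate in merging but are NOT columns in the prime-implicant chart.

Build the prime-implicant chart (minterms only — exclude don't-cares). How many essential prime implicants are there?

2

Round 0: 0000✓ 0001✓ 0011✓ 0111✓ 1111✓
Round 1: -111 0-11 00-1 000-
PIs = {-111, 0-11, 00-1, 000-}
Coverage chart:
  m0: 000- ←essential
  m1: 00-1,000-
  m7: -111,0-11
  m15: -111 ←essential
Essential: -111, 000-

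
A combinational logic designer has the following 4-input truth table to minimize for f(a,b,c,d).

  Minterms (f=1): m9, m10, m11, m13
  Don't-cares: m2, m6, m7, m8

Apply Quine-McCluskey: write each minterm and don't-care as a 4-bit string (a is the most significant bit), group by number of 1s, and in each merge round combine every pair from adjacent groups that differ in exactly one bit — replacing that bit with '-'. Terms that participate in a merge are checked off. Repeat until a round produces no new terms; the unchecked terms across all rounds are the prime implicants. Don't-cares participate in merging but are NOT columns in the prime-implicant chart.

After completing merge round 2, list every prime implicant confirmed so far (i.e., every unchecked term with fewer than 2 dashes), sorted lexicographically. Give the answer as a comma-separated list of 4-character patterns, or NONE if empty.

-010, 0-10, 011-, 1-01

[col 0] 0010*, 0110*, 0111*, 1000*, 1001*, 1010*, 1011*, 1101*
[col 1] -010, 0-10, 011-, 1-01, 10-0*, 10-1*, 100-*, 101-*
[col 2] 10--
Prime implicants: -010, 0-10, 011-, 1-01, 10--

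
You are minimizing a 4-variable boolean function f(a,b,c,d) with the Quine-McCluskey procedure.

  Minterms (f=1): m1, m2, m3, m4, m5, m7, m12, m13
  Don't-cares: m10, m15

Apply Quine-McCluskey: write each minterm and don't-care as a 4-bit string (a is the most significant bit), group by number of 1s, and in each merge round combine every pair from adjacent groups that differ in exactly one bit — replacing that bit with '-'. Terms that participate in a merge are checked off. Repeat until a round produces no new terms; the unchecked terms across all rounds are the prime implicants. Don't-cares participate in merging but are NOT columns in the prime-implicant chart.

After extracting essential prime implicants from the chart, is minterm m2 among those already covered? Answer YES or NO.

NO

[col 0] 0001*, 0010*, 0011*, 0100*, 0101*, 0111*, 1010*, 1100*, 1101*, 1111*
[col 1] -010, -100*, -101*, -111*, 0-01*, 0-11*, 00-1*, 001-, 01-1*, 010-*, 11-1*, 110-*
[col 2] -1-1, -10-, 0--1
Prime implicants: -010, -1-1, -10-, 0--1, 001-
PI chart (minterm → PIs covering it):
  1 | 0--1  (sole → essential)
  2 | -010,001-
  3 | 0--1,001-
  4 | -10-  (sole → essential)
  5 | -1-1,-10-,0--1
  7 | -1-1,0--1
  12 | -10-  (sole → essential)
  13 | -1-1,-10-
Essential prime implicants: -10-, 0--1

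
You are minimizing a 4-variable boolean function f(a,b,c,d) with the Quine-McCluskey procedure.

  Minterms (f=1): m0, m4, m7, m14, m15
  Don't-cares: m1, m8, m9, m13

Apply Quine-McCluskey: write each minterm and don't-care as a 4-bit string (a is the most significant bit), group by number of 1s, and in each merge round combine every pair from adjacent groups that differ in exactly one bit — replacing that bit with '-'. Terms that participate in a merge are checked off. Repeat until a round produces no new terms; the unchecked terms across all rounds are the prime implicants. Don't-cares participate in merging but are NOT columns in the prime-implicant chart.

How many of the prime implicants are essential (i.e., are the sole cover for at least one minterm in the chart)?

3

Round 0: 0000✓ 0001✓ 0100✓ 0111✓ 1000✓ 1001✓ 1101✓ 1110✓ 1111✓
Round 1: -000✓ -001✓ -111 0-00 000-✓ 1-01 100-✓ 11-1 111-
Round 2: -00-
PIs = {-00-, -111, 0-00, 1-01, 11-1, 111-}
Coverage chart:
  m0: -00-,0-00
  m4: 0-00 ←essential
  m7: -111 ←essential
  m14: 111- ←essential
  m15: -111,11-1,111-
Essential: -111, 0-00, 111-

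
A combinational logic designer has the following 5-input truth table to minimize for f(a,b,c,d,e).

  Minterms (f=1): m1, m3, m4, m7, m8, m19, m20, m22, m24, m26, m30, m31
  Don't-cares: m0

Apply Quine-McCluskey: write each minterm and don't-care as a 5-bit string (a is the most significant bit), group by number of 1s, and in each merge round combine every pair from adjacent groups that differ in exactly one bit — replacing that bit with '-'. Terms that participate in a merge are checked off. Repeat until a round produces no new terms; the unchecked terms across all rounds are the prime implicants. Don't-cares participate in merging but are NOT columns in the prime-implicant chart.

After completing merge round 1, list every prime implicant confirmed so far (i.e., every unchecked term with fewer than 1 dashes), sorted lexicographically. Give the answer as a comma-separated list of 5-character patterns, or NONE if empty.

size-2^0 implicants → 00000(✓)  00001(✓)  00011(✓)  00100(✓)  00111(✓)  01000(✓)  10011(✓)  10100(✓)  10110(✓)  11000(✓)  11010(✓)  11110(✓)  11111(✓)
size-2^1 implicants → -0011  -0100  -1000  0-000  00-00  00-11  000-1  0000-  1-110  101-0  11-10  110-0  1111-
Unchecked terms (primes): -0011, -0100, -1000, 0-000, 00-00, 00-11, 000-1, 0000-, 1-110, 101-0, 11-10, 110-0, 1111-

NONE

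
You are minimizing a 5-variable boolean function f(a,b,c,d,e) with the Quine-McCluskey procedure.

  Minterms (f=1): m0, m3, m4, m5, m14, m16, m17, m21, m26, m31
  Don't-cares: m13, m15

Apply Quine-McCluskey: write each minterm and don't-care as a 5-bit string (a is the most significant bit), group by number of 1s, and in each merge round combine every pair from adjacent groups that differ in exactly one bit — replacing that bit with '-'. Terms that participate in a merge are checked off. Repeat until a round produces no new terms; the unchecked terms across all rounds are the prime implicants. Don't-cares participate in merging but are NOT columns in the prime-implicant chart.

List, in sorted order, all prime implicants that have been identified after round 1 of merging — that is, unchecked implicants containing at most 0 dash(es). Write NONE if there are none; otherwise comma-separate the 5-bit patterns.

00011, 11010

Round 0: 00000✓ 00011 00100✓ 00101✓ 01101✓ 01110✓ 01111✓ 10000✓ 10001✓ 10101✓ 11010 11111✓
Round 1: -0000 -0101 -1111 0-101 00-00 0010- 011-1 0111- 10-01 1000-
PIs = {-0000, -0101, -1111, 0-101, 00-00, 00011, 0010-, 011-1, 0111-, 10-01, 1000-, 11010}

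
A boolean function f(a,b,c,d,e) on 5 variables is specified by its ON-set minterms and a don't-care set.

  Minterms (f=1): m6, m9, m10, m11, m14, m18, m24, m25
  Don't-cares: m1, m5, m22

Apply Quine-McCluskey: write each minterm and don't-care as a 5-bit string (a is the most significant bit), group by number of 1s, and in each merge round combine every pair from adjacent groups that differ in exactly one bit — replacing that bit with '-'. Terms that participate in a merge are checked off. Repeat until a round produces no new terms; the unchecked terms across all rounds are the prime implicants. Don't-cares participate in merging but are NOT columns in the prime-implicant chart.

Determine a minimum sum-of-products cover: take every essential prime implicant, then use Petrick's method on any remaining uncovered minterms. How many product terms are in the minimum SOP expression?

5

Round 0: 00001✓ 00101✓ 00110✓ 01001✓ 01010✓ 01011✓ 01110✓ 10010✓ 10110✓ 11000✓ 11001✓
Round 1: -0110 -1001 0-001 0-110 00-01 01-10 010-1 0101- 10-10 1100-
PIs = {-0110, -1001, 0-001, 0-110, 00-01, 01-10, 010-1, 0101-, 10-10, 1100-}
Coverage chart:
  m6: -0110,0-110
  m9: -1001,0-001,010-1
  m10: 01-10,0101-
  m11: 010-1,0101-
  m14: 0-110,01-10
  m18: 10-10 ←essential
  m24: 1100- ←essential
  m25: -1001,1100-
Essential: 10-10, 1100-
Petrick residual → -0110, 01-10, 010-1
Min cover (5 terms): b'cde' + a'bde' + a'bc'e + ab'de' + abc'd'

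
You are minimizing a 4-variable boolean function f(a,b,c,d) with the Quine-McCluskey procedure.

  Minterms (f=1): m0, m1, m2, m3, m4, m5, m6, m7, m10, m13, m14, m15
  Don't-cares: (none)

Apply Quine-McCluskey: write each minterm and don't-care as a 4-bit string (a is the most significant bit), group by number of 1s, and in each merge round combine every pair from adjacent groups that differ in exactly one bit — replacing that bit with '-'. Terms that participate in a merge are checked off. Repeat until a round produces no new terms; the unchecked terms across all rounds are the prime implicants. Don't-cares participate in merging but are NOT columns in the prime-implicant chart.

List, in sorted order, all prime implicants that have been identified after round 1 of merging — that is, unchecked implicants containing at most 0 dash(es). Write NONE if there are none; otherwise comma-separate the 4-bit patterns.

size-2^0 implicants → 0000(✓)  0001(✓)  0010(✓)  0011(✓)  0100(✓)  0101(✓)  0110(✓)  0111(✓)  1010(✓)  1101(✓)  1110(✓)  1111(✓)
size-2^1 implicants → -010(✓)  -101(✓)  -110(✓)  -111(✓)  0-00(✓)  0-01(✓)  0-10(✓)  0-11(✓)  00-0(✓)  00-1(✓)  000-(✓)  001-(✓)  01-0(✓)  01-1(✓)  010-(✓)  011-(✓)  1-10(✓)  11-1(✓)  111-(✓)
size-2^2 implicants → --10  -1-1  -11-  0--0(✓)  0--1(✓)  0-0-(✓)  0-1-(✓)  00--(✓)  01--(✓)
size-2^3 implicants → 0---
Unchecked terms (primes): --10, -1-1, -11-, 0---

NONE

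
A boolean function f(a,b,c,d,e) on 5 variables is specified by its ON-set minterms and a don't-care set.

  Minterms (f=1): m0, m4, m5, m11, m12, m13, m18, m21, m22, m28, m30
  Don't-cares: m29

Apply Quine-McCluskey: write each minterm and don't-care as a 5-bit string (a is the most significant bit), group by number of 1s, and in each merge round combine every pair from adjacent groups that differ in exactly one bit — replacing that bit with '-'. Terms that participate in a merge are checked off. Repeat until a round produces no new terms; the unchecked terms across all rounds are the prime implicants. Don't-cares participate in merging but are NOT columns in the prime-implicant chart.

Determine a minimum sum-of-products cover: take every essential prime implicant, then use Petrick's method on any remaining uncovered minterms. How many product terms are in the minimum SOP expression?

[col 0] 00000*, 00100*, 00101*, 01011, 01100*, 01101*, 10010*, 10101*, 10110*, 11100*, 11101*, 11110*
[col 1] -0101*, -1100*, -1101*, 0-100*, 0-101*, 00-00, 0010-*, 0110-*, 1-101*, 1-110, 10-10, 111-0, 1110-*
[col 2] --101, -110-, 0-10-
Prime implicants: --101, -110-, 0-10-, 00-00, 01011, 1-110, 10-10, 111-0
PI chart (minterm → PIs covering it):
  0 | 00-00  (sole → essential)
  4 | 0-10-,00-00
  5 | --101,0-10-
  11 | 01011  (sole → essential)
  12 | -110-,0-10-
  13 | --101,-110-,0-10-
  18 | 10-10  (sole → essential)
  21 | --101  (sole → essential)
  22 | 1-110,10-10
  28 | -110-,111-0
  30 | 1-110,111-0
Essential prime implicants: --101, 00-00, 01011, 10-10
Petrick residual → -110-, 1-110
Minimum SOP uses 6 PIs: cd'e + bcd' + a'b'd'e' + a'bc'de + acde' + ab'de'

6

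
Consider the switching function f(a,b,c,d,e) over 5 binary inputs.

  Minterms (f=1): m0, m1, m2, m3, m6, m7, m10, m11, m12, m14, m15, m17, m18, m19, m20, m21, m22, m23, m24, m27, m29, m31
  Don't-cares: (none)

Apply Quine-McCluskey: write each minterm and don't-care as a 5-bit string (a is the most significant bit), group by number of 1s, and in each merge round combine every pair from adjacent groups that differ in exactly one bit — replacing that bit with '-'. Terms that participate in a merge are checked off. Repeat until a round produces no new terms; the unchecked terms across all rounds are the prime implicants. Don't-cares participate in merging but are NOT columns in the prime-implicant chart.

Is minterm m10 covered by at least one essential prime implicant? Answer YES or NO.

YES

[col 0] 00000*, 00001*, 00010*, 00011*, 00110*, 00111*, 01010*, 01011*, 01100*, 01110*, 01111*, 10001*, 10010*, 10011*, 10100*, 10101*, 10110*, 10111*, 11000, 11011*, 11101*, 11111*
[col 1] -0001*, -0010*, -0011*, -0110*, -0111*, -1011*, -1111*, 0-010*, 0-011*, 0-110*, 0-111*, 00-10*, 00-11*, 000-0*, 000-1*, 0000-*, 0001-*, 0011-*, 01-10*, 01-11*, 0101-*, 011-0, 0111-*, 1-011*, 1-101*, 1-111*, 10-01*, 10-10*, 10-11*, 100-1*, 1001-*, 101-0*, 101-1*, 1010-*, 1011-*, 11-11*, 111-1*
[col 2] --011*, --111*, -0-10*, -0-11*, -00-1, -001-*, -011-*, -1-11*, 0--10*, 0--11*, 0-01-*, 0-11-*, 00-1-*, 000--, 01-1-*, 1--11*, 1-1-1, 10--1, 10-1-*, 101--
[col 3] ---11, -0-1-, 0--1-
Prime implicants: ---11, -0-1-, -00-1, 0--1-, 000--, 011-0, 1-1-1, 10--1, 101--, 11000
PI chart (minterm → PIs covering it):
  0 | 000--  (sole → essential)
  1 | -00-1,000--
  2 | -0-1-,0--1-,000--
  3 | ---11,-0-1-,-00-1,0--1-,000--
  6 | -0-1-,0--1-
  7 | ---11,-0-1-,0--1-
  10 | 0--1-  (sole → essential)
  11 | ---11,0--1-
  12 | 011-0  (sole → essential)
  14 | 0--1-,011-0
  15 | ---11,0--1-
  17 | -00-1,10--1
  18 | -0-1-  (sole → essential)
  19 | ---11,-0-1-,-00-1,10--1
  20 | 101--  (sole → essential)
  21 | 1-1-1,10--1,101--
  22 | -0-1-,101--
  23 | ---11,-0-1-,1-1-1,10--1,101--
  24 | 11000  (sole → essential)
  27 | ---11  (sole → essential)
  29 | 1-1-1  (sole → essential)
  31 | ---11,1-1-1
Essential prime implicants: ---11, -0-1-, 0--1-, 000--, 011-0, 1-1-1, 101--, 11000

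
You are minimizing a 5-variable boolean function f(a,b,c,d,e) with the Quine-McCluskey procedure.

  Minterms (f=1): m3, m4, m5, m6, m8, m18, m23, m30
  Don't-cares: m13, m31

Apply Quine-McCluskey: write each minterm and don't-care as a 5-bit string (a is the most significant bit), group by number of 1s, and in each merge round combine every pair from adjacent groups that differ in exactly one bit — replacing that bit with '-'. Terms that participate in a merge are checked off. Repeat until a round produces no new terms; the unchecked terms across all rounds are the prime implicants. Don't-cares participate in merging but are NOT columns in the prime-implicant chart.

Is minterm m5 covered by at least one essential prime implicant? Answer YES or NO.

NO

[col 0] 00011, 00100*, 00101*, 00110*, 01000, 01101*, 10010, 10111*, 11110*, 11111*
[col 1] 0-101, 001-0, 0010-, 1-111, 1111-
Prime implicants: 0-101, 00011, 001-0, 0010-, 01000, 1-111, 10010, 1111-
PI chart (minterm → PIs covering it):
  3 | 00011  (sole → essential)
  4 | 001-0,0010-
  5 | 0-101,0010-
  6 | 001-0  (sole → essential)
  8 | 01000  (sole → essential)
  18 | 10010  (sole → essential)
  23 | 1-111  (sole → essential)
  30 | 1111-  (sole → essential)
Essential prime implicants: 00011, 001-0, 01000, 1-111, 10010, 1111-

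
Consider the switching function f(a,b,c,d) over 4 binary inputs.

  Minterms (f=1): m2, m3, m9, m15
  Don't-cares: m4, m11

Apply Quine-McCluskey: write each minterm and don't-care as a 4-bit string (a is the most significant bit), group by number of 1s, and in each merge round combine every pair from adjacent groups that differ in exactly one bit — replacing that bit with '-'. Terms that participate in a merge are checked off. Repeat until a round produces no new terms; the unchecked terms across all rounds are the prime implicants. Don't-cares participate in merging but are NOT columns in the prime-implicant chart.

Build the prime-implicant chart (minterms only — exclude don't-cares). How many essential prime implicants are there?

3

Round 0: 0010✓ 0011✓ 0100 1001✓ 1011✓ 1111✓
Round 1: -011 001- 1-11 10-1
PIs = {-011, 001-, 0100, 1-11, 10-1}
Coverage chart:
  m2: 001- ←essential
  m3: -011,001-
  m9: 10-1 ←essential
  m15: 1-11 ←essential
Essential: 001-, 1-11, 10-1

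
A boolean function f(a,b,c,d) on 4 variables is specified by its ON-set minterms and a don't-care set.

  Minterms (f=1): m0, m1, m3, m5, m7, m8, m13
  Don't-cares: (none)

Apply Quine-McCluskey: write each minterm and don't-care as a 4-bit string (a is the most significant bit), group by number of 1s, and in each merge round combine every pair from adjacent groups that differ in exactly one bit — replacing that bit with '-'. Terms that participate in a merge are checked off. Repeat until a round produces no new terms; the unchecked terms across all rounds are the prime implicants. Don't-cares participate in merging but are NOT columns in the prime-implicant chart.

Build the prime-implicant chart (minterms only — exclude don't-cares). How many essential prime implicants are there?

size-2^0 implicants → 0000(✓)  0001(✓)  0011(✓)  0101(✓)  0111(✓)  1000(✓)  1101(✓)
size-2^1 implicants → -000  -101  0-01(✓)  0-11(✓)  00-1(✓)  000-  01-1(✓)
size-2^2 implicants → 0--1
Unchecked terms (primes): -000, -101, 0--1, 000-
Minterm coverage:
  m0 ⊆ -000,000-
  m1 ⊆ 0--1,000-
  m3 ⊆ 0--1 [E]
  m5 ⊆ -101,0--1
  m7 ⊆ 0--1 [E]
  m8 ⊆ -000 [E]
  m13 ⊆ -101 [E]
E = {-000, -101, 0--1}

3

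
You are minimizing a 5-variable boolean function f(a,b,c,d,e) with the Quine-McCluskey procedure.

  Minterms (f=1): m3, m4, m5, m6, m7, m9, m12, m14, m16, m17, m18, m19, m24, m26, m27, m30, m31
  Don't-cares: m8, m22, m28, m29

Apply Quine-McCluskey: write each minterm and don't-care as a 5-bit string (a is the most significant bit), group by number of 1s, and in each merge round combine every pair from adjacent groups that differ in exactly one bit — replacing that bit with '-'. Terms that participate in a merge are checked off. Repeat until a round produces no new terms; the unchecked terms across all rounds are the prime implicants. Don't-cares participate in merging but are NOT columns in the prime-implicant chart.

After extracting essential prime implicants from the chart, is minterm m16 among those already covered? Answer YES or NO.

[col 0] 00011*, 00100*, 00101*, 00110*, 00111*, 01000*, 01001*, 01100*, 01110*, 10000*, 10001*, 10010*, 10011*, 10110*, 11000*, 11010*, 11011*, 11100*, 11101*, 11110*, 11111*
[col 1] -0011, -0110*, -1000*, -1100*, -1110*, 0-100*, 0-110*, 00-11, 001-0*, 001-1*, 0010-*, 0011-*, 01-00*, 0100-, 011-0*, 1-000*, 1-010*, 1-011*, 1-110*, 10-10*, 100-0*, 100-1*, 1000-*, 1001-*, 11-00*, 11-10*, 11-11*, 110-0*, 1101-*, 111-0*, 111-1*, 1110-*, 1111-*
[col 2] --110, -1-00, -11-0, 0-1-0, 001--, 1--10, 1-0-0, 1-01-, 100--, 11--0, 11-1-, 111--
Prime implicants: --110, -0011, -1-00, -11-0, 0-1-0, 00-11, 001--, 0100-, 1--10, 1-0-0, 1-01-, 100--, 11--0, 11-1-, 111--
PI chart (minterm → PIs covering it):
  3 | -0011,00-11
  4 | 0-1-0,001--
  5 | 001--  (sole → essential)
  6 | --110,0-1-0,001--
  7 | 00-11,001--
  9 | 0100-  (sole → essential)
  12 | -1-00,-11-0,0-1-0
  14 | --110,-11-0,0-1-0
  16 | 1-0-0,100--
  17 | 100--  (sole → essential)
  18 | 1--10,1-0-0,1-01-,100--
  19 | -0011,1-01-,100--
  24 | -1-00,1-0-0,11--0
  26 | 1--10,1-0-0,1-01-,11--0,11-1-
  27 | 1-01-,11-1-
  30 | --110,-11-0,1--10,11--0,11-1-,111--
  31 | 11-1-,111--
Essential prime implicants: 001--, 0100-, 100--

YES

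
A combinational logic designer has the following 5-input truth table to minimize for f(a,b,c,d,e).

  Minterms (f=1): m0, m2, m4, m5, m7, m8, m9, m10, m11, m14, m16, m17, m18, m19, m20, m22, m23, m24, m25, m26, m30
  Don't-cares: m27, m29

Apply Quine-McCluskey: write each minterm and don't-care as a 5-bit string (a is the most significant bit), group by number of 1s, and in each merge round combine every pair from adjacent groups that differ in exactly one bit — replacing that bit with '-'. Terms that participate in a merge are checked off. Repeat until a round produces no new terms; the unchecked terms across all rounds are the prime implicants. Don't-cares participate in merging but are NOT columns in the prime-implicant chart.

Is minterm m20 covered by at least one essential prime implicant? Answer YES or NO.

size-2^0 implicants → 00000(✓)  00010(✓)  00100(✓)  00101(✓)  00111(✓)  01000(✓)  01001(✓)  01010(✓)  01011(✓)  01110(✓)  10000(✓)  10001(✓)  10010(✓)  10011(✓)  10100(✓)  10110(✓)  10111(✓)  11000(✓)  11001(✓)  11010(✓)  11011(✓)  11101(✓)  11110(✓)
size-2^1 implicants → -0000(✓)  -0010(✓)  -0100(✓)  -0111  -1000(✓)  -1001(✓)  -1010(✓)  -1011(✓)  -1110(✓)  0-000(✓)  0-010(✓)  00-00(✓)  000-0(✓)  001-1  0010-  01-10(✓)  010-0(✓)  010-1(✓)  0100-(✓)  0101-(✓)  1-000(✓)  1-001(✓)  1-010(✓)  1-011(✓)  1-110(✓)  10-00(✓)  10-10(✓)  10-11(✓)  100-0(✓)  100-1(✓)  1000-(✓)  1001-(✓)  101-0(✓)  1011-(✓)  11-01  11-10(✓)  110-0(✓)  110-1(✓)  1100-(✓)  1101-(✓)
size-2^2 implicants → --000(✓)  --010(✓)  -0-00  -00-0(✓)  -1-10  -10-0(✓)  -10-1(✓)  -100-(✓)  -101-(✓)  0-0-0(✓)  010--(✓)  1--10  1-0-0(✓)  1-0-1(✓)  1-00-(✓)  1-01-(✓)  10--0  10-1-  100--(✓)  110--(✓)
size-2^3 implicants → --0-0  -10--  1-0--
Unchecked terms (primes): --0-0, -0-00, -0111, -1-10, -10--, 001-1, 0010-, 1--10, 1-0--, 10--0, 10-1-, 11-01
Minterm coverage:
  m0 ⊆ --0-0,-0-00
  m2 ⊆ --0-0 [E]
  m4 ⊆ -0-00,0010-
  m5 ⊆ 001-1,0010-
  m7 ⊆ -0111,001-1
  m8 ⊆ --0-0,-10--
  m9 ⊆ -10-- [E]
  m10 ⊆ --0-0,-1-10,-10--
  m11 ⊆ -10-- [E]
  m14 ⊆ -1-10 [E]
  m16 ⊆ --0-0,-0-00,1-0--,10--0
  m17 ⊆ 1-0-- [E]
  m18 ⊆ --0-0,1--10,1-0--,10--0,10-1-
  m19 ⊆ 1-0--,10-1-
  m20 ⊆ -0-00,10--0
  m22 ⊆ 1--10,10--0,10-1-
  m23 ⊆ -0111,10-1-
  m24 ⊆ --0-0,-10--,1-0--
  m25 ⊆ -10--,1-0--,11-01
  m26 ⊆ --0-0,-1-10,-10--,1--10,1-0--
  m30 ⊆ -1-10,1--10
E = {--0-0, -1-10, -10--, 1-0--}

NO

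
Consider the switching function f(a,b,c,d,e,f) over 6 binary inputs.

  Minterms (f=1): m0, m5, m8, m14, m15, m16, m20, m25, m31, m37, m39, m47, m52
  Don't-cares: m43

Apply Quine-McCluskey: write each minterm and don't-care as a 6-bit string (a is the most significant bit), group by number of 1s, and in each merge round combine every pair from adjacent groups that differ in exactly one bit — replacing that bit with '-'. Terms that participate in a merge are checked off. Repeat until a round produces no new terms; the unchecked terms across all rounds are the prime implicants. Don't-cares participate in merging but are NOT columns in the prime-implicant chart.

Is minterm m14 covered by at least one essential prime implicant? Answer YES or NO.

Round 0: 000000✓ 000101✓ 001000✓ 001110✓ 001111✓ 010000✓ 010100✓ 011001 011111✓ 100101✓ 100111✓ 101011✓ 101111✓ 110100✓
Round 1: -00101 -01111 -10100 0-0000 0-1111 00-000 00111- 010-00 10-111 1001-1 101-11
PIs = {-00101, -01111, -10100, 0-0000, 0-1111, 00-000, 00111-, 010-00, 011001, 10-111, 1001-1, 101-11}
Coverage chart:
  m0: 0-0000,00-000
  m5: -00101 ←essential
  m8: 00-000 ←essential
  m14: 00111- ←essential
  m15: -01111,0-1111,00111-
  m16: 0-0000,010-00
  m20: -10100,010-00
  m25: 011001 ←essential
  m31: 0-1111 ←essential
  m37: -00101,1001-1
  m39: 10-111,1001-1
  m47: -01111,10-111,101-11
  m52: -10100 ←essential
Essential: -00101, -10100, 0-1111, 00-000, 00111-, 011001

YES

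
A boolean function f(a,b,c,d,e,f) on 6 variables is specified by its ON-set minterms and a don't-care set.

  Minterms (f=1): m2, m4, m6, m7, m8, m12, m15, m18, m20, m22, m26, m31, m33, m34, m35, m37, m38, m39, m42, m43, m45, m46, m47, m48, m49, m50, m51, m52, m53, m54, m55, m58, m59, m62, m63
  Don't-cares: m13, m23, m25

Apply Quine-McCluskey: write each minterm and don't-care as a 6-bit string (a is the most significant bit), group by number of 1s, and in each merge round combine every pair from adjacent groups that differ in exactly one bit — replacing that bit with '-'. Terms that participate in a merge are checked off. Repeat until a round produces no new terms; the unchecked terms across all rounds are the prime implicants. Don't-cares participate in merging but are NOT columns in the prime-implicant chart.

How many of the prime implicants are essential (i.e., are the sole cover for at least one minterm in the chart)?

[col 0] 000010*, 000100*, 000110*, 000111*, 001000*, 001100*, 001101*, 001111*, 010010*, 010100*, 010110*, 010111*, 011001, 011010*, 011111*, 100001*, 100010*, 100011*, 100101*, 100110*, 100111*, 101010*, 101011*, 101101*, 101110*, 101111*, 110000*, 110001*, 110010*, 110011*, 110100*, 110101*, 110110*, 110111*, 111010*, 111011*, 111110*, 111111*
[col 1] -00010*, -00110*, -00111*, -01101*, -01111*, -10010*, -10100*, -10110*, -10111*, -11010*, -11111*, 0-0010*, 0-0100*, 0-0110*, 0-0111*, 0-1111*, 00-100, 00-111*, 000-10*, 0001-0*, 00011-*, 001-00, 0011-1*, 00110-, 01-010*, 01-111*, 010-10*, 0101-0*, 01011-*, 1-0001*, 1-0010*, 1-0011*, 1-0101*, 1-0110*, 1-0111*, 1-1010*, 1-1011*, 1-1110*, 1-1111*, 10-010*, 10-011*, 10-101*, 10-110*, 10-111*, 100-01*, 100-10*, 100-11*, 1000-1*, 10001-*, 1001-1*, 10011-*, 101-10*, 101-11*, 10101-*, 1011-1*, 10111-*, 11-010*, 11-011*, 11-110*, 11-111*, 110-00*, 110-01*, 110-10*, 110-11*, 1100-0*, 1100-1*, 11000-*, 11001-*, 1101-0*, 1101-1*, 11010-*, 11011-*, 111-10*, 111-11*, 11101-*, 11111-*
[col 2] --0010*, --0110*, --0111*, --1111*, -0-111*, -00-10*, -0011-*, -011-1, -1-010, -1-111*, -10-10*, -101-0, -1011-*, 0--111*, 0-0-10*, 0-01-0, 0-011-*, 1--010*, 1--011*, 1--110*, 1--111*, 1-0-01*, 1-0-10*, 1-0-11*, 1-00-1*, 1-001-*, 1-01-1*, 1-011-*, 1-1-10*, 1-1-11*, 1-101-*, 1-111-*, 10--10*, 10--11*, 10-01-*, 10-1-1, 10-11-*, 100--1*, 100-1-*, 101-1-*, 11--10*, 11--11*, 11-01-*, 11-11-*, 110--0*, 110--1*, 110-0-*, 110-1-*, 1100--*, 1101--*, 111-1-*
[col 3] ---111, --0-10, --011-, 1---10*, 1---11*, 1--01-*, 1--11-*, 1-0--1, 1-0-1-*, 1-1-1-*, 10--1-*, 11--1-*, 110---
[col 4] 1---1-
Prime implicants: ---111, --0-10, --011-, -011-1, -1-010, -101-0, 0-01-0, 00-100, 001-00, 00110-, 011001, 1---1-, 1-0--1, 10-1-1, 110---
PI chart (minterm → PIs covering it):
  2 | --0-10  (sole → essential)
  4 | 0-01-0,00-100
  6 | --0-10,--011-,0-01-0
  7 | ---111,--011-
  8 | 001-00  (sole → essential)
  12 | 00-100,001-00,00110-
  15 | ---111,-011-1
  18 | --0-10,-1-010
  20 | -101-0,0-01-0
  22 | --0-10,--011-,-101-0,0-01-0
  26 | -1-010  (sole → essential)
  31 | ---111  (sole → essential)
  33 | 1-0--1  (sole → essential)
  34 | --0-10,1---1-
  35 | 1---1-,1-0--1
  37 | 1-0--1,10-1-1
  38 | --0-10,--011-,1---1-
  39 | ---111,--011-,1---1-,1-0--1,10-1-1
  42 | 1---1-  (sole → essential)
  43 | 1---1-  (sole → essential)
  45 | -011-1,10-1-1
  46 | 1---1-  (sole → essential)
  47 | ---111,-011-1,1---1-,10-1-1
  48 | 110---  (sole → essential)
  49 | 1-0--1,110---
  50 | --0-10,-1-010,1---1-,110---
  51 | 1---1-,1-0--1,110---
  52 | -101-0,110---
  53 | 1-0--1,110---
  54 | --0-10,--011-,-101-0,1---1-,110---
  55 | ---111,--011-,1---1-,1-0--1,110---
  58 | -1-010,1---1-
  59 | 1---1-  (sole → essential)
  62 | 1---1-  (sole → essential)
  63 | ---111,1---1-
Essential prime implicants: ---111, --0-10, -1-010, 001-00, 1---1-, 1-0--1, 110---

7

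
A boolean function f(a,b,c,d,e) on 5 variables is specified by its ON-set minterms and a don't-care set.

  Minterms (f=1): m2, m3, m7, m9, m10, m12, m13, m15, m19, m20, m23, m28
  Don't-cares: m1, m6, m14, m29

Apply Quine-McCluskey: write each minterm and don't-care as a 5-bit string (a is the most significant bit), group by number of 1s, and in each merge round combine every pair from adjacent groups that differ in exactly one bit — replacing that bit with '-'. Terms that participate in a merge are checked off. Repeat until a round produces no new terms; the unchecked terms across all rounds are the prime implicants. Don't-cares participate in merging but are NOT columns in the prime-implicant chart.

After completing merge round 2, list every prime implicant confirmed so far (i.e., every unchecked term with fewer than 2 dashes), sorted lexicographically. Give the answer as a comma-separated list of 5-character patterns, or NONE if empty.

0-001, 000-1, 01-01, 1-100

Round 0: 00001✓ 00010✓ 00011✓ 00110✓ 00111✓ 01001✓ 01010✓ 01100✓ 01101✓ 01110✓ 01111✓ 10011✓ 10100✓ 10111✓ 11100✓ 11101✓
Round 1: -0011✓ -0111✓ -1100✓ -1101✓ 0-001 0-010✓ 0-110✓ 0-111✓ 00-10✓ 00-11✓ 000-1 0001-✓ 0011-✓ 01-01 01-10✓ 011-0✓ 011-1✓ 0110-✓ 0111-✓ 1-100 10-11✓ 1110-✓
Round 2: -0-11 -110- 0--10 0-11- 00-1- 011--
PIs = {-0-11, -110-, 0--10, 0-001, 0-11-, 00-1-, 000-1, 01-01, 011--, 1-100}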